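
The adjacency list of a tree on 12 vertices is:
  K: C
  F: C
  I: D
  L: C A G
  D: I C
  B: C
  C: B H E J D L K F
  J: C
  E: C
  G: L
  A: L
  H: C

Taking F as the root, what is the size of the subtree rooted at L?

3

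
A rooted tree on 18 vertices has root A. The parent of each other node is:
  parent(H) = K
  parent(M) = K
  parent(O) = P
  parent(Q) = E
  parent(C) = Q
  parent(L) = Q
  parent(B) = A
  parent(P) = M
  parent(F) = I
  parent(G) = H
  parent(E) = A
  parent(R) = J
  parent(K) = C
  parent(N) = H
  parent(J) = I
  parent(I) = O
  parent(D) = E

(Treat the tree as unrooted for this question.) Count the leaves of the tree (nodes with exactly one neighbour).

The leaves are B, D, F, G, L, N, R.
That is 7 leaves.

7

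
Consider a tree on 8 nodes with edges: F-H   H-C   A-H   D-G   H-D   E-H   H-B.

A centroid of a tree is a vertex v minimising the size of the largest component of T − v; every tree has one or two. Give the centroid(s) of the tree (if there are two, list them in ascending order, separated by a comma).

If H is removed the pieces have sizes 2, 1, 1, 1, 1, 1, all ≤ ⌊8/2⌋ = 4.
No neighbour of H does as well, so H is the unique centroid.

H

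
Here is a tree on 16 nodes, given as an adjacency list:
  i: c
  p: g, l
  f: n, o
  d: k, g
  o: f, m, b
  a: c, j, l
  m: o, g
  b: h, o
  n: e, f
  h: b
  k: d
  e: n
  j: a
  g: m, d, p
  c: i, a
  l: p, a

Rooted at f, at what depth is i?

8

Path from f to i: f–o–m–g–p–l–a–c–i, which has 8 edges.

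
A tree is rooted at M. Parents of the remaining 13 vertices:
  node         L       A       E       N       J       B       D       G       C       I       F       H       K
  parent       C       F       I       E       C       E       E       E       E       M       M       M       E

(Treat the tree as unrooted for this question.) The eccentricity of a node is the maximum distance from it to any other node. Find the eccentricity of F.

The node farthest from F is L (J also at distance 5), via F–M–I–E–C–L — 5 edges.

5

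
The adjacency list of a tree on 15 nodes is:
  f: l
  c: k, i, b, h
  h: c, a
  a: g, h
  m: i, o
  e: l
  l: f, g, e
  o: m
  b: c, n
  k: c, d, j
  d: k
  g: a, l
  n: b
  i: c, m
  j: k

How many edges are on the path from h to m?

3

The path is h–c–i–m, which has 3 edges.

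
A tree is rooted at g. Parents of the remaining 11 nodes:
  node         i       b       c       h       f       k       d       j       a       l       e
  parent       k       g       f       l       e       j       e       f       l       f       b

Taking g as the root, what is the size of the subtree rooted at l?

The subtree rooted at l contains: l, h, a — 3 nodes.

3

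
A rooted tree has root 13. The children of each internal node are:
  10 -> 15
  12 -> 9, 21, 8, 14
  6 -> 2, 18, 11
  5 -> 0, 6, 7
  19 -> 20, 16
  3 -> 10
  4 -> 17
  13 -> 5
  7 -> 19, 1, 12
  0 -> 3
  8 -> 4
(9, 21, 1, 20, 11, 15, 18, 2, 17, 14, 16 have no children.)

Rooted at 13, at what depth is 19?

3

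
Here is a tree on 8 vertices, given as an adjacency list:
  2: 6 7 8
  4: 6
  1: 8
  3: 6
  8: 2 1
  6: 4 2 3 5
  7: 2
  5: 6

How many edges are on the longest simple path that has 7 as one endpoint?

3

The node farthest from 7 is 3 (5, 4, 1 also at distance 3), via 7-2-6-3 — 3 edges.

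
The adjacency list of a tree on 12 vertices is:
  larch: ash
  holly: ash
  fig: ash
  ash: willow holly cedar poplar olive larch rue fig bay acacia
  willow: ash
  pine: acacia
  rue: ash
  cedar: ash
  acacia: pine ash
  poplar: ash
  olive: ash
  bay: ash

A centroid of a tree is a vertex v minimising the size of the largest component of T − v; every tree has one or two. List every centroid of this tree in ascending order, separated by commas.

Delete ash: the remaining components have sizes 2, 1, 1, 1, 1, 1, 1, 1, 1, 1. Max 2 ≤ 6, so ash is a centroid.
Every other node leaves some component of size > 6, so the centroid is unique.

ash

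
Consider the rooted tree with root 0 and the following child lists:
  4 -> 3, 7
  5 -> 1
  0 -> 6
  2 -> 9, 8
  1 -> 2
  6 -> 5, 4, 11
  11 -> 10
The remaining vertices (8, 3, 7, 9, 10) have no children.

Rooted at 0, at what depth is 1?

0–6–5–1 — 3 edges.

3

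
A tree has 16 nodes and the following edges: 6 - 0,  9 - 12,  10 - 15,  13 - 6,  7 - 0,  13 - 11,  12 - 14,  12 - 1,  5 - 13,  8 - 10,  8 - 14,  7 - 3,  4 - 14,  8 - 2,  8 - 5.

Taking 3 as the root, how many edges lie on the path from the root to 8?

3 → 7 → 0 → 6 → 13 → 5 → 8 — 6 edges.

6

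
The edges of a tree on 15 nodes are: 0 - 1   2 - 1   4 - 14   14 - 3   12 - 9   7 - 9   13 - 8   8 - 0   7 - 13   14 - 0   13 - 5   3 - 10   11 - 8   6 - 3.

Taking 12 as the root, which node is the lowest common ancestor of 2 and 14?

2's ancestor chain is 2, 1, 0, 8, 13, 7, 9, 12 and 14's is 14, 0, 8, 13, 7, 9, 12; they first meet at 0.

0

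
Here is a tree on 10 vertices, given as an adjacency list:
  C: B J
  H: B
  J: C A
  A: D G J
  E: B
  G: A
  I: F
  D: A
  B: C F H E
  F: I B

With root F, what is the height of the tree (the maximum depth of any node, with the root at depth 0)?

The longest root-to-leaf path is F–B–C–J–A–G (5 edges).

5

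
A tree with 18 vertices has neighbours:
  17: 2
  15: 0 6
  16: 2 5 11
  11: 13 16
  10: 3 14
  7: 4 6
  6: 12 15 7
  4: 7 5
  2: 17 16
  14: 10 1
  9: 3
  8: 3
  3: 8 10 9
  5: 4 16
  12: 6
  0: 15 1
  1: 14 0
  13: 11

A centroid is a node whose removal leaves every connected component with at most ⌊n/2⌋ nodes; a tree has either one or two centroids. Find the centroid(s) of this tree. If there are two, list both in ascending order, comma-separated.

Removing 6 splits the tree into components of sizes 8, 8, 1; the largest is 8 ≤ ⌊18/2⌋ = 9.
No neighbour of 6 does as well, so 6 is the unique centroid.

6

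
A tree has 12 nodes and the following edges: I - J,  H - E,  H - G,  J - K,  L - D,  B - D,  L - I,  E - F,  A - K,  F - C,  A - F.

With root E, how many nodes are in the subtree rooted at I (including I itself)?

I's subtree: {I, L, D, B}, size 4.

4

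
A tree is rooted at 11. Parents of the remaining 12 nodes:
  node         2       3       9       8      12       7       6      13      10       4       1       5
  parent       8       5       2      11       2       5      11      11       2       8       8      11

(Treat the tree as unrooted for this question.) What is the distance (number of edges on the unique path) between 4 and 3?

4

The path is 4–8–11–5–3, which has 4 edges.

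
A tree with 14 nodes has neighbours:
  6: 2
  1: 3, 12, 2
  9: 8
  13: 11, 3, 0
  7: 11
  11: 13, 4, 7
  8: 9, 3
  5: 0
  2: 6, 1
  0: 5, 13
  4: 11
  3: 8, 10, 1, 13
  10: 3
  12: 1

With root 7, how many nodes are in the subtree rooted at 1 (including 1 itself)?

4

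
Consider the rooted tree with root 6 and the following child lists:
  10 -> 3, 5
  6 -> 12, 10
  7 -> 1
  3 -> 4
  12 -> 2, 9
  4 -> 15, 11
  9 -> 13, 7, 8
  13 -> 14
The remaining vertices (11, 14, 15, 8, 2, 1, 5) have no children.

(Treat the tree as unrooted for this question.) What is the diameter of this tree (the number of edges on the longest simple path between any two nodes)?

8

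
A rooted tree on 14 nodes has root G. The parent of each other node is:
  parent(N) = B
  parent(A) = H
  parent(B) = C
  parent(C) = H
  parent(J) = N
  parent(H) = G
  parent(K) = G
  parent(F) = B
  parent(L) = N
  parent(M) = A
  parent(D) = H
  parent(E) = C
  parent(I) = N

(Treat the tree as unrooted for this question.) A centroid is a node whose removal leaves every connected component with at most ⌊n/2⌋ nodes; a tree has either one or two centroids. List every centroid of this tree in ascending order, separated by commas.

Delete C: the remaining components have sizes 6, 6, 1. Max 6 ≤ 7, so C is a centroid.
Every other node leaves some component of size > 7, so the centroid is unique.

C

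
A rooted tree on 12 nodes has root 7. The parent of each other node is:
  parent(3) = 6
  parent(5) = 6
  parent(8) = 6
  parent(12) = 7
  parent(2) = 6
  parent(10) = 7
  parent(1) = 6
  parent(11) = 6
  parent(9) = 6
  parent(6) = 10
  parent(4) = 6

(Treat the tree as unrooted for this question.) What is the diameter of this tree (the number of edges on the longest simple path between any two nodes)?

4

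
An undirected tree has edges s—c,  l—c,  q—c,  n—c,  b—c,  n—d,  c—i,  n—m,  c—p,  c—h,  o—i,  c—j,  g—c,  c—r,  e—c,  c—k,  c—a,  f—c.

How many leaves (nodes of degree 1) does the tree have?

Exactly 16 nodes have a single neighbour: a, b, d, e, f, g, h, j, k, l, m, o, p, q, r, s.

16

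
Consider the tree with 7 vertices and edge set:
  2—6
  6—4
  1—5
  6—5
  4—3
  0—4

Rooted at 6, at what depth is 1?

6 – 5 – 1 — 2 edges.

2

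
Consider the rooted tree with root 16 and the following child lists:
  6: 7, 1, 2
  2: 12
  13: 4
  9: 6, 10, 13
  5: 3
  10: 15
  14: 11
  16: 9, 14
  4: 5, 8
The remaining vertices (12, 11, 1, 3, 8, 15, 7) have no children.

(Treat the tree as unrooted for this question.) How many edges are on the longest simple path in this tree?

7

BFS from 3 reaches 12 last, at distance 7; BFS from 12 confirms no node is farther.
Path: 3–5–4–13–9–6–2–12.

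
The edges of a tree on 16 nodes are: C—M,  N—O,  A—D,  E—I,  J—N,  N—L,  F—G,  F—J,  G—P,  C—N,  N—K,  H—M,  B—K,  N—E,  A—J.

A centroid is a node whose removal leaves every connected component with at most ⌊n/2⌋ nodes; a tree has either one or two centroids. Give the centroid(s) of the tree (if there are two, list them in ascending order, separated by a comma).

N

Removing N splits the tree into components of sizes 6, 3, 2, 2, 1, 1; the largest is 6 ≤ ⌊16/2⌋ = 8.
Every other node leaves some component of size > 8, so the centroid is unique.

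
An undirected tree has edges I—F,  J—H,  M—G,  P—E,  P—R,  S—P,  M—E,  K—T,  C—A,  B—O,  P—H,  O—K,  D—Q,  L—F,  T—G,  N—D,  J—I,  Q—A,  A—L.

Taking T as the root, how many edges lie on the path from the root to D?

Climbing from D to the root: D → Q → A → L → F → I → J → H → P → E → M → G → T. That's 12 steps.

12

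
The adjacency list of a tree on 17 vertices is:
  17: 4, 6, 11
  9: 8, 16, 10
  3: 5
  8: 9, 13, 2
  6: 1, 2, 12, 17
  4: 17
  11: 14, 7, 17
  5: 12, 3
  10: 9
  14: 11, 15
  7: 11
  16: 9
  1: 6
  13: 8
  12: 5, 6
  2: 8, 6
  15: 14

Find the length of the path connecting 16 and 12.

5

16–9–8–2–6–12: 5 edges.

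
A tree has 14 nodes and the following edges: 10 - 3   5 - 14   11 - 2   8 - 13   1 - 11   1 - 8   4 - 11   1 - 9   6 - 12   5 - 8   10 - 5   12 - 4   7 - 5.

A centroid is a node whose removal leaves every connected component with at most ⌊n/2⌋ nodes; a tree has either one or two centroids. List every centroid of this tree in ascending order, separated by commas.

Delete 8: the remaining components have sizes 7, 5, 1. Max 7 ≤ 7, so 8 is a centroid.
Its neighbour 1 also leaves a largest component of size 7, so both are centroids.

1, 8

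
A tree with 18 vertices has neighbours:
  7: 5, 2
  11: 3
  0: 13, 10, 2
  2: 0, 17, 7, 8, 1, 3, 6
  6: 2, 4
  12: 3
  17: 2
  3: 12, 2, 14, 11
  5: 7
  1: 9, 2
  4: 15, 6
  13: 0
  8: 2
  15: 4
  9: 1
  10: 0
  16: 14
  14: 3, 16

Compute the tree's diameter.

Starting from 16, a farthest node is 15 at distance 6.
One longest path: 16 – 14 – 3 – 2 – 6 – 4 – 15.
So the diameter is 6.

6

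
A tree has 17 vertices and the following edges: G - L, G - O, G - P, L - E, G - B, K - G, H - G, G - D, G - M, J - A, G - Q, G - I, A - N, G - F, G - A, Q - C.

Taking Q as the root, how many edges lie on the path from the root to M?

Climbing from M to the root: M → G → Q. That's 2 steps.

2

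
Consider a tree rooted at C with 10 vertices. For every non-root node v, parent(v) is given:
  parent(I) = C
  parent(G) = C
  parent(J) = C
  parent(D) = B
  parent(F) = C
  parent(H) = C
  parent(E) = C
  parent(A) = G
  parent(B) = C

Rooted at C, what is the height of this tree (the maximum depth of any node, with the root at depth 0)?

The longest root-to-leaf path is C → G → A (2 edges).

2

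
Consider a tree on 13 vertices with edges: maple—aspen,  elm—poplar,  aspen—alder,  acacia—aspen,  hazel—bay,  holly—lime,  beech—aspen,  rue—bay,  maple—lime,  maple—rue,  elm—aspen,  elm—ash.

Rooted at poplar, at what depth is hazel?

6

poplar–elm–aspen–maple–rue–bay–hazel — 6 edges.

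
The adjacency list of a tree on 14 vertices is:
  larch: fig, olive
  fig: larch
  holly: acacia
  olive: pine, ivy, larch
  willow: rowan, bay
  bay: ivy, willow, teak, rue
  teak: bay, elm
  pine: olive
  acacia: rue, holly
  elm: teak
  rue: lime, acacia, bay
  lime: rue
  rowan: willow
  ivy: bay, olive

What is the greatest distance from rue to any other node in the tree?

Distances from rue peak at 5, attained at fig.
rue – bay – ivy – olive – larch – fig

5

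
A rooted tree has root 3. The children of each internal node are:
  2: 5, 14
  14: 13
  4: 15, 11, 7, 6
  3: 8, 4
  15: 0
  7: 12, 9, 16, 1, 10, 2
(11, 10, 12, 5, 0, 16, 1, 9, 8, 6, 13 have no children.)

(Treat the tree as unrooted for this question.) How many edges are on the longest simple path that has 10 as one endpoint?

The node farthest from 10 is 8 (13, 0 also at distance 4), via 10-7-4-3-8 — 4 edges.

4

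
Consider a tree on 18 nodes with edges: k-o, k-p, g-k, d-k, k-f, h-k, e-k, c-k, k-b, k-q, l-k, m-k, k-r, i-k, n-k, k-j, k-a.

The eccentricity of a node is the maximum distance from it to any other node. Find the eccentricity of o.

2

A farthest node from o is r (j, n, q, f, m, b, i, h, p, c, d, l, g, e, a also at distance 2).
The path o – k – r has 2 edges.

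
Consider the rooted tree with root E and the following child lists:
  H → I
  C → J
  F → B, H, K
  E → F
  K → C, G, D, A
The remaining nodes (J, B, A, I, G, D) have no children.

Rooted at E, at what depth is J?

4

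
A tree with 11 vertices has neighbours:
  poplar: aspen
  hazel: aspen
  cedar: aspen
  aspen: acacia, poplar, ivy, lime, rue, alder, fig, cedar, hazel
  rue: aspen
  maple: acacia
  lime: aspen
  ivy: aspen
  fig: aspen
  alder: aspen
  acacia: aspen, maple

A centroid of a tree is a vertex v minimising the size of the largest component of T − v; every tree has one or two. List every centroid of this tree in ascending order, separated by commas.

aspen

If aspen is removed the pieces have sizes 2, 1, 1, 1, 1, 1, 1, 1, 1, all ≤ ⌊11/2⌋ = 5.
No neighbour of aspen does as well, so aspen is the unique centroid.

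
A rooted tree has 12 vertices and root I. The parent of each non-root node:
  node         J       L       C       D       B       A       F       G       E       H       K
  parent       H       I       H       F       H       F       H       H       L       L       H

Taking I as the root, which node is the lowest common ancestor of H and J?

H

Ancestors of H (toward the root): H, L, I.
Ancestors of J: J, H, L, I.
The deepest node appearing in both lists is H.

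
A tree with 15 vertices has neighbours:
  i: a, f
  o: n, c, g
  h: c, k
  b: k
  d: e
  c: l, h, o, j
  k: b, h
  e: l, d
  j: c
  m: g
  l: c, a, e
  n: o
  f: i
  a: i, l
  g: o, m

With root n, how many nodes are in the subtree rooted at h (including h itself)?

3

The subtree rooted at h contains: h, k, b — 3 nodes.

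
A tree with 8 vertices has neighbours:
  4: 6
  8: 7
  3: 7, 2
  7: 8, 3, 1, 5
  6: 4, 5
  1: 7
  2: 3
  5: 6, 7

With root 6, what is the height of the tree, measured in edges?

4

2 sits deepest: 6–5–7–3–2 — 4 edges from the root.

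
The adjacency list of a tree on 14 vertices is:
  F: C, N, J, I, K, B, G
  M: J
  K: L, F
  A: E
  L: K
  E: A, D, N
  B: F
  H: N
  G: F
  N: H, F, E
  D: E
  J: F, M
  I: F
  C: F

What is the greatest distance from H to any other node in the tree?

The node farthest from H is M (L also at distance 4), via H-N-F-J-M — 4 edges.

4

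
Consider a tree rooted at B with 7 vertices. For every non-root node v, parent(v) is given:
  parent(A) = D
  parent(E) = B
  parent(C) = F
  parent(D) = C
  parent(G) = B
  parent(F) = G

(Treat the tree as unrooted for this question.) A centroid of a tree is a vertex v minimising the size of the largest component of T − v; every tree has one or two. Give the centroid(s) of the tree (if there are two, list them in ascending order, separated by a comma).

Delete F: the remaining components have sizes 3, 3. Max 3 ≤ 3, so F is a centroid.
Every other node leaves some component of size > 3, so the centroid is unique.

F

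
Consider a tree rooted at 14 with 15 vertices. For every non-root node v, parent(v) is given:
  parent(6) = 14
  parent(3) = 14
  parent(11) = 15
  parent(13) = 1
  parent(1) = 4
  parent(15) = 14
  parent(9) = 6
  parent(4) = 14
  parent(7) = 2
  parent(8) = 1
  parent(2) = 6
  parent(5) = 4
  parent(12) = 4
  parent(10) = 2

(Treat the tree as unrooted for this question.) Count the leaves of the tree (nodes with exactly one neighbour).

9

The leaves are 3, 5, 7, 8, 9, 10, 11, 12, 13.
That is 9 leaves.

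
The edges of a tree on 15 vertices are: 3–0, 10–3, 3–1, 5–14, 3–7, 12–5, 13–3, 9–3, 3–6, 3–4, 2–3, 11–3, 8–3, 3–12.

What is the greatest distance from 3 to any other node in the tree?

A farthest node from 3 is 14.
The path 3 – 12 – 5 – 14 has 3 edges.

3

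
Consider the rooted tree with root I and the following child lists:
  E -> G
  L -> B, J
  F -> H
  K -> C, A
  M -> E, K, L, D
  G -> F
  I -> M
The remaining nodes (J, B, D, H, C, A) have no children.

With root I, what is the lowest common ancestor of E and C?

M

Path E→root: E M I; path C→root: C K M I.
First common node: M.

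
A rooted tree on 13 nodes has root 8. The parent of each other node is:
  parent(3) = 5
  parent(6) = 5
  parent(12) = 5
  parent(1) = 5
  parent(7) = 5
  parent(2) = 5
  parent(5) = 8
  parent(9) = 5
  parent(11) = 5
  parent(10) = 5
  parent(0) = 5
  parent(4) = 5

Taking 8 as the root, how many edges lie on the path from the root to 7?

2

8 – 5 – 7 — 2 edges.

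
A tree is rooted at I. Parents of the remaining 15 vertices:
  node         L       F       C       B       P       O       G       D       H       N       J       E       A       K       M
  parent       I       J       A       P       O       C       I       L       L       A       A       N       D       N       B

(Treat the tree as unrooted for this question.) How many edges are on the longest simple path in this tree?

BFS from M reaches G last, at distance 9; BFS from G confirms no node is farther.
Path: M – B – P – O – C – A – D – L – I – G.

9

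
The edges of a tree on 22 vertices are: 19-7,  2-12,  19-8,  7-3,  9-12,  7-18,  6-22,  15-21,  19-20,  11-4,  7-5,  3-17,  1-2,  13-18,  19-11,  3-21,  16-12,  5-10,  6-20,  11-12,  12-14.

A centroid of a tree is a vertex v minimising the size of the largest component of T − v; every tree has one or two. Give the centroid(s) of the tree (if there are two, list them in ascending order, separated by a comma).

19

Removing 19 splits the tree into components of sizes 9, 8, 3, 1; the largest is 9 ≤ ⌊22/2⌋ = 11.
No neighbour of 19 does as well, so 19 is the unique centroid.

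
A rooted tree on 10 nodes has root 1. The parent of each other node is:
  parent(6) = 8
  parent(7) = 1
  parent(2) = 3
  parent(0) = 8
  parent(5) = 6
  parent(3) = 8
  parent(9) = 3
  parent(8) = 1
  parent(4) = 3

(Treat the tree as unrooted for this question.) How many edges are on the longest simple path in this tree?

4

BFS from 9 reaches 7 last, at distance 4; BFS from 7 confirms no node is farther.
Path: 9 – 3 – 8 – 1 – 7.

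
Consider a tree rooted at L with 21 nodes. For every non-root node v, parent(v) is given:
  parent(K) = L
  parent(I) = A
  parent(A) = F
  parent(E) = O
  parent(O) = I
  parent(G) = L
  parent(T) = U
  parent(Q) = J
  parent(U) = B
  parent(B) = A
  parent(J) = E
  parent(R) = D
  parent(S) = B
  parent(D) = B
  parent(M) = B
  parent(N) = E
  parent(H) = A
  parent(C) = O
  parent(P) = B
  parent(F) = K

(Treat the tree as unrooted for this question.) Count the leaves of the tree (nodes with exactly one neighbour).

The leaves are C, G, H, M, N, P, Q, R, S, T.
That is 10 leaves.

10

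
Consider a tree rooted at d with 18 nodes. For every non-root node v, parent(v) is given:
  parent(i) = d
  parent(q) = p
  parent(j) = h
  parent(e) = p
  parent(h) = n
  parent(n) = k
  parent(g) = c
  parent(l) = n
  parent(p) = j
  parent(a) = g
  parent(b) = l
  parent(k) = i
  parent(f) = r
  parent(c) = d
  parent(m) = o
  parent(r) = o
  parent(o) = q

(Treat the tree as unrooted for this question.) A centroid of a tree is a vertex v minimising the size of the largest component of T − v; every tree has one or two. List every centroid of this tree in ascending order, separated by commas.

h, n

If n is removed the pieces have sizes 9, 6, 2, all ≤ ⌊18/2⌋ = 9.
h is adjacent to n and is also a centroid (the largest component after removing it is likewise 9).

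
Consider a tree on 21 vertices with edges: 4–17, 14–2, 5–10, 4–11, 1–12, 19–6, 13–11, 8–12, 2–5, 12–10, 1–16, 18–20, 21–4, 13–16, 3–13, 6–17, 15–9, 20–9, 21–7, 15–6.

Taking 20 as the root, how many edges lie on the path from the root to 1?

9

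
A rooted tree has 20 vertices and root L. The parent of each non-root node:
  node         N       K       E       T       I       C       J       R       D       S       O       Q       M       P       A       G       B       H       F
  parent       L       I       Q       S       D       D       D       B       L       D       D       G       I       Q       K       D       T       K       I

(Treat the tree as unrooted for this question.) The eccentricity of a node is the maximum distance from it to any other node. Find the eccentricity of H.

7

The node farthest from H is R, via H–K–I–D–S–T–B–R — 7 edges.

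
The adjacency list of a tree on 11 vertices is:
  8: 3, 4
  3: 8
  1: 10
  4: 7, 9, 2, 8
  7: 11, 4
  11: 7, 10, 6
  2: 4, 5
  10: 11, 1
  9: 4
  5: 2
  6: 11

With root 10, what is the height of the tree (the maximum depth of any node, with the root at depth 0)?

5

3 sits deepest: 10–11–7–4–8–3 — 5 edges from the root.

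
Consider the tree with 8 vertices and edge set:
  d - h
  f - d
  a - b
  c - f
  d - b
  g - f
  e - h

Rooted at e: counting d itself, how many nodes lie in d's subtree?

6

Descendants of d (including itself): d, f, b, c, g, a. That's 6.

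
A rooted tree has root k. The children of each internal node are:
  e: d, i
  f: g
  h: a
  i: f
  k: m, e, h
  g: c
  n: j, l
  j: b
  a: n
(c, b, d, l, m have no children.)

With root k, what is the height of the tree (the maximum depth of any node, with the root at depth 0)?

The longest root-to-leaf path is k – h – a – n – j – b (5 edges).

5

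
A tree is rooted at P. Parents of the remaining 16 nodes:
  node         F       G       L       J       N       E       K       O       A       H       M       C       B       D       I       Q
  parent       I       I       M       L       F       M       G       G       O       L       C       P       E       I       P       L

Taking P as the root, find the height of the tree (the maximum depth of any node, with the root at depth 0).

The longest root-to-leaf path is P – C – M – L – H (4 edges).

4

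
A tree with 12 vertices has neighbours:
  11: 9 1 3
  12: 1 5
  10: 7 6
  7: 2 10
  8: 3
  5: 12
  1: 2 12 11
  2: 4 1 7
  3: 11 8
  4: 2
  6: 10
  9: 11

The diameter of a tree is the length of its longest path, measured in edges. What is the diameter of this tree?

7

Starting from 8, a farthest node is 6 at distance 7.
One longest path: 8 – 3 – 11 – 1 – 2 – 7 – 10 – 6.
So the diameter is 7.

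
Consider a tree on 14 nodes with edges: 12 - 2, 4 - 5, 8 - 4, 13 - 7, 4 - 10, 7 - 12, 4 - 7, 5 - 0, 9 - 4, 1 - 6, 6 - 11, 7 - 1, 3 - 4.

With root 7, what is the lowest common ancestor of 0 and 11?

7

Ancestors of 0 (toward the root): 0, 5, 4, 7.
Ancestors of 11: 11, 6, 1, 7.
The deepest node appearing in both lists is 7.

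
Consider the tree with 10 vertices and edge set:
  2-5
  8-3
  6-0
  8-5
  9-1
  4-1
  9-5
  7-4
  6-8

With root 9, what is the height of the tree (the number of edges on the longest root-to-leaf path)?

0 sits deepest: 9 → 5 → 8 → 6 → 0 — 4 edges from the root.

4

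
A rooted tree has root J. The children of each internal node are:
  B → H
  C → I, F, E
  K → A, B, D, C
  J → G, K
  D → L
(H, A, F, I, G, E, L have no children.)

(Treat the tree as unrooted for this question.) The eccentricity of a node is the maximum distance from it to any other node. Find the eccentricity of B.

A farthest node from B is L (I, F, G, E also at distance 3).
The path B-K-D-L has 3 edges.

3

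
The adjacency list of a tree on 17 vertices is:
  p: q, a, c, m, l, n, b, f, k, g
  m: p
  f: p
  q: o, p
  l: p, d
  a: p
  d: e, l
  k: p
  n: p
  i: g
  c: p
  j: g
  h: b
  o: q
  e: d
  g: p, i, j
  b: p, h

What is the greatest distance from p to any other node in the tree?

3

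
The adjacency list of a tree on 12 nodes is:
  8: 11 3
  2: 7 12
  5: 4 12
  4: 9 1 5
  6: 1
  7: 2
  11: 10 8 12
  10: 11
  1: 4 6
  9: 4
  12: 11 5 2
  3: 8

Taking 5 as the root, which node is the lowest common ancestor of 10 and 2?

12

10's ancestor chain is 10, 11, 12, 5 and 2's is 2, 12, 5; they first meet at 12.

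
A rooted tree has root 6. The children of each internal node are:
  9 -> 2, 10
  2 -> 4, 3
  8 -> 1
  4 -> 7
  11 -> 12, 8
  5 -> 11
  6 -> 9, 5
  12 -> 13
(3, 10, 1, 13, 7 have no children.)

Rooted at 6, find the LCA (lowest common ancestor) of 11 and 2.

11's ancestor chain is 11, 5, 6 and 2's is 2, 9, 6; they first meet at 6.

6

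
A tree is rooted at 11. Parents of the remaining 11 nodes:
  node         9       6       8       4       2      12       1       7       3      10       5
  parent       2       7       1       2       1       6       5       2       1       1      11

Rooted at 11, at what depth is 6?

5

11–5–1–2–7–6 — 5 edges.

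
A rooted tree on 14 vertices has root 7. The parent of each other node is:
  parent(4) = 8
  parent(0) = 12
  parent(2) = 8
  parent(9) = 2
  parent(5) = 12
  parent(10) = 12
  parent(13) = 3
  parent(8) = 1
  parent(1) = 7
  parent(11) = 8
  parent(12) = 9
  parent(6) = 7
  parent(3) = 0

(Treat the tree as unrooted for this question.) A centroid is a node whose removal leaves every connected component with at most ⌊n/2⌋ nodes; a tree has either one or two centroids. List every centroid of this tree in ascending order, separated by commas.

2, 9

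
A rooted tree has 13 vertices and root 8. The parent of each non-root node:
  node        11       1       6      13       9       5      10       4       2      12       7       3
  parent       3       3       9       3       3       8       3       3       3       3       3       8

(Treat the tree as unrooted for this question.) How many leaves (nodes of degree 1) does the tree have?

Exactly 10 nodes have a single neighbour: 1, 2, 4, 5, 6, 7, 10, 11, 12, 13.

10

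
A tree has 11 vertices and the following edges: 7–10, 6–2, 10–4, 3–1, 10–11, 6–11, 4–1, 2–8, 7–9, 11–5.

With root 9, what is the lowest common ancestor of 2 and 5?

2's ancestor chain is 2, 6, 11, 10, 7, 9 and 5's is 5, 11, 10, 7, 9; they first meet at 11.

11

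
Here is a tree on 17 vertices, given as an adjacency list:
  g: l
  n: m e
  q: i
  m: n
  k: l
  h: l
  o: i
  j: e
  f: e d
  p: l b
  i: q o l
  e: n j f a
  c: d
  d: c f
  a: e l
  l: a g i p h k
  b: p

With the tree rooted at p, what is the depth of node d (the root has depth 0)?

5

p → l → a → e → f → d — 5 edges.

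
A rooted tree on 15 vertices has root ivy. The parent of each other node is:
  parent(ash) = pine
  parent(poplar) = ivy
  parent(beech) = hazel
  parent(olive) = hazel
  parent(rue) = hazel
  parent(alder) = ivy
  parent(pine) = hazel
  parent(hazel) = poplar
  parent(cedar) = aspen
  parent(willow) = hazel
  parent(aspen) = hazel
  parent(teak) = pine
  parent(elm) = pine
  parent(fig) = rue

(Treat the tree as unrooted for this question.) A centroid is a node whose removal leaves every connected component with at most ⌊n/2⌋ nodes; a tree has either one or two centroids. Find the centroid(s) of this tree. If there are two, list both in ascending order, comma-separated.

Delete hazel: the remaining components have sizes 4, 3, 2, 2, 1, 1, 1. Max 4 ≤ 7, so hazel is a centroid.
Every other node leaves some component of size > 7, so the centroid is unique.

hazel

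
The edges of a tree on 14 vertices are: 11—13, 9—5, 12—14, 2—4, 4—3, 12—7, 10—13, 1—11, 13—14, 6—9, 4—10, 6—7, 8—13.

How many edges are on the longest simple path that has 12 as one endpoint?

A farthest node from 12 is 2 (3 also at distance 5).
The path 12 – 14 – 13 – 10 – 4 – 2 has 5 edges.

5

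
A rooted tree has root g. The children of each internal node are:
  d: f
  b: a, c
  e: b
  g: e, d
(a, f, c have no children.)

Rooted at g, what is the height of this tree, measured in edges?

c sits deepest: g → e → b → c — 3 edges from the root.

3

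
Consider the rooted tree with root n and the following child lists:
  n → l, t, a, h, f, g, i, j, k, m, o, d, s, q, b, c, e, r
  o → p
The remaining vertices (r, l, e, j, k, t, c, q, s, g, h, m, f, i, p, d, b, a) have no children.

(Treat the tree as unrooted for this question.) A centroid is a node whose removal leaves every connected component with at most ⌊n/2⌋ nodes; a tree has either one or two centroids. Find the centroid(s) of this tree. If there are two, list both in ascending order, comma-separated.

n

Removing n splits the tree into components of sizes 2, 1, 1, 1, 1, 1, 1, 1, 1, 1, 1, 1, 1, 1, 1, 1, 1, 1; the largest is 2 ≤ ⌊20/2⌋ = 10.
Every other node leaves some component of size > 10, so the centroid is unique.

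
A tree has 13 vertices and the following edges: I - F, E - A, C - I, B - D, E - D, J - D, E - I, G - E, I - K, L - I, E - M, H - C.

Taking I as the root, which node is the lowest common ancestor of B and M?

E

Ancestors of B (toward the root): B, D, E, I.
Ancestors of M: M, E, I.
The deepest node appearing in both lists is E.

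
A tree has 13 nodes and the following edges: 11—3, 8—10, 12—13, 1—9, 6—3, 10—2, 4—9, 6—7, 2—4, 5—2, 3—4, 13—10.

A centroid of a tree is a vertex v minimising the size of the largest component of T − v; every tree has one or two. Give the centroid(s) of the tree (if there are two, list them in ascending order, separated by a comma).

4

Delete 4: the remaining components have sizes 6, 4, 2. Max 6 ≤ 6, so 4 is a centroid.
Every other node leaves some component of size > 6, so the centroid is unique.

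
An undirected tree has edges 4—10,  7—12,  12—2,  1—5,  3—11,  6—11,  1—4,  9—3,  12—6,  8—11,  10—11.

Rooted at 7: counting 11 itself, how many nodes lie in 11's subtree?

8

11's subtree: {11, 10, 3, 8, 4, 9, 1, 5}, size 8.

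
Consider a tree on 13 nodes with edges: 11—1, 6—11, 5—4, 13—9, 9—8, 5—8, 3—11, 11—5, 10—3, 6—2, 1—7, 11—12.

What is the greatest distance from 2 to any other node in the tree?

6

Distances from 2 peak at 6, attained at 13.
2–6–11–5–8–9–13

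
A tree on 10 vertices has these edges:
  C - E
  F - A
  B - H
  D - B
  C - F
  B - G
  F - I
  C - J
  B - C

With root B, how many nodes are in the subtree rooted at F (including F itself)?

3

The subtree rooted at F contains: F, I, A — 3 nodes.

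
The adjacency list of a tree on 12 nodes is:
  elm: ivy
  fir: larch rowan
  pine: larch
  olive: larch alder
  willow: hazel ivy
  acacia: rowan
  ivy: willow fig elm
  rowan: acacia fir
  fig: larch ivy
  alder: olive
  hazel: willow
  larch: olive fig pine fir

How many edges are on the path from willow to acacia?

6

Walking from willow: willow–ivy–fig–larch–fir–rowan–acacia. Length 6.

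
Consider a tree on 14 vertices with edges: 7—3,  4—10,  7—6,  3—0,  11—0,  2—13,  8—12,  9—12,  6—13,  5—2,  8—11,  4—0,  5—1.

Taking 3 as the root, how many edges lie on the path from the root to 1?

Climbing from 1 to the root: 1 – 5 – 2 – 13 – 6 – 7 – 3. That's 6 steps.

6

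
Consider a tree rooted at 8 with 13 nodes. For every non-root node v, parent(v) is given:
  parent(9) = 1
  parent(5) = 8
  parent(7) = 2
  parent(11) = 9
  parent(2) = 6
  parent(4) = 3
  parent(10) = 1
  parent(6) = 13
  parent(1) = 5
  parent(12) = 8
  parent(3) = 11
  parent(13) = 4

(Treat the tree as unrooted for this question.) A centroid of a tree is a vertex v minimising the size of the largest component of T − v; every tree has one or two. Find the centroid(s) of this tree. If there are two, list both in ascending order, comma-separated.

If 11 is removed the pieces have sizes 6, 6, all ≤ ⌊13/2⌋ = 6.
Every other node leaves some component of size > 6, so the centroid is unique.

11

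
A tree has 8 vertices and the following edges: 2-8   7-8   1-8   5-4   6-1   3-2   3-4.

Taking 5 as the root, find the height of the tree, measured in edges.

6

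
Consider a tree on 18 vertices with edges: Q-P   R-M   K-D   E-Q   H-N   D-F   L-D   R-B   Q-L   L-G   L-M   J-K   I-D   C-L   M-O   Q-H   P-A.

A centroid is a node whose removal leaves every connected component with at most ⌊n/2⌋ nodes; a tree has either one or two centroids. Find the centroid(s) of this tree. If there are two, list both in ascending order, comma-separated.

Removing L splits the tree into components of sizes 6, 5, 4, 1, 1; the largest is 6 ≤ ⌊18/2⌋ = 9.
Every other node leaves some component of size > 9, so the centroid is unique.

L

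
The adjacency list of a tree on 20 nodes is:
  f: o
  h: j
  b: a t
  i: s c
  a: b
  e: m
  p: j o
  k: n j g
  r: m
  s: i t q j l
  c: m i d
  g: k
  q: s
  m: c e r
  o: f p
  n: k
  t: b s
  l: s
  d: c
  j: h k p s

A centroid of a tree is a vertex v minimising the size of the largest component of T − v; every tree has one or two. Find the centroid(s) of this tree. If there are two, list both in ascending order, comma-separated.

s

Removing s splits the tree into components of sizes 8, 6, 3, 1, 1; the largest is 8 ≤ ⌊20/2⌋ = 10.
Every other node leaves some component of size > 10, so the centroid is unique.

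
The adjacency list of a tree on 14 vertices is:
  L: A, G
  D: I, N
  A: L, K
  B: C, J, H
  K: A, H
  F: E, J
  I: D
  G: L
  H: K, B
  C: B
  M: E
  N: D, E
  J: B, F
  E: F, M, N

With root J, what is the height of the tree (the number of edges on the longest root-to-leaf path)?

The longest root-to-leaf path is J – B – H – K – A – L – G (6 edges).

6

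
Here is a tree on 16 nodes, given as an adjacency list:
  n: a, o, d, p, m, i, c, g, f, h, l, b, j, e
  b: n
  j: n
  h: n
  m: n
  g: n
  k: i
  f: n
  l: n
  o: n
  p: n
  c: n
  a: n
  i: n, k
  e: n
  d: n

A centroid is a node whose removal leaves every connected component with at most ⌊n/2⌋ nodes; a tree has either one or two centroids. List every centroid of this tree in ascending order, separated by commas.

n

Delete n: the remaining components have sizes 2, 1, 1, 1, 1, 1, 1, 1, 1, 1, 1, 1, 1, 1. Max 2 ≤ 8, so n is a centroid.
Every other node leaves some component of size > 8, so the centroid is unique.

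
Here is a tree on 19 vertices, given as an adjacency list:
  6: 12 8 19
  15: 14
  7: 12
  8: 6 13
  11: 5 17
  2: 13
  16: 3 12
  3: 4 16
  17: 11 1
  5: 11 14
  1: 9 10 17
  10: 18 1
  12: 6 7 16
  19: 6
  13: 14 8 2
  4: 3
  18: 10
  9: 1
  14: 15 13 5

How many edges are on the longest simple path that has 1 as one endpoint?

A farthest node from 1 is 4.
The path 1–17–11–5–14–13–8–6–12–16–3–4 has 11 edges.

11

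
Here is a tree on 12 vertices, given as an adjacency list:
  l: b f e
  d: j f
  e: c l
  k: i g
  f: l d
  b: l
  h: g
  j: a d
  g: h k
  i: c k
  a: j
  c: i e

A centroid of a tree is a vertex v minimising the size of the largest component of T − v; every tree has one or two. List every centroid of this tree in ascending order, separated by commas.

e, l

Removing l splits the tree into components of sizes 6, 4, 1; the largest is 6 ≤ ⌊12/2⌋ = 6.
e is adjacent to l and is also a centroid (the largest component after removing it is likewise 6).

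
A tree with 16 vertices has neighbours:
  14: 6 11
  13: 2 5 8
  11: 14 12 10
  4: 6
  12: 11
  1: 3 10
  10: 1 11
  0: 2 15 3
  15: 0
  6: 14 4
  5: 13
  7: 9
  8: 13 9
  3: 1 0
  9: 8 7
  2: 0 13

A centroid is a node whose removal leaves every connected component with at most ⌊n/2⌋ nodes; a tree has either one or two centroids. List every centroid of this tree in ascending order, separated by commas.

0, 3

Removing 3 splits the tree into components of sizes 8, 7; the largest is 8 ≤ ⌊16/2⌋ = 8.
0 is adjacent to 3 and is also a centroid (the largest component after removing it is likewise 8).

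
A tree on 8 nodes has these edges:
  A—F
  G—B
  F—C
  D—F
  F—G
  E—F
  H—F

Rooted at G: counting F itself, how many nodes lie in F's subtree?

6

Descendants of F (including itself): F, C, D, E, A, H. That's 6.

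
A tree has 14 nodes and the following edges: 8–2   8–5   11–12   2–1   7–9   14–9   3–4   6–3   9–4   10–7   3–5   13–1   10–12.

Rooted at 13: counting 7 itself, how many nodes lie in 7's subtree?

4

7's subtree: {7, 10, 12, 11}, size 4.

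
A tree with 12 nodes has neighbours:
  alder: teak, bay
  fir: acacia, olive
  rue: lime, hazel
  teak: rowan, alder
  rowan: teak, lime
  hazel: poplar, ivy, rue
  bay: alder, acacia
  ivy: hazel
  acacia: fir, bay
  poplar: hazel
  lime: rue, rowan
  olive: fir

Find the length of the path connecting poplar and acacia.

8

poplar - hazel - rue - lime - rowan - teak - alder - bay - acacia: 8 edges.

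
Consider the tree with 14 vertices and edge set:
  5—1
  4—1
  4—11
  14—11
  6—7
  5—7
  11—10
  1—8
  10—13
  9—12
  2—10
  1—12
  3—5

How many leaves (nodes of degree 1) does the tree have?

Exactly 7 nodes have a single neighbour: 2, 3, 6, 8, 9, 13, 14.

7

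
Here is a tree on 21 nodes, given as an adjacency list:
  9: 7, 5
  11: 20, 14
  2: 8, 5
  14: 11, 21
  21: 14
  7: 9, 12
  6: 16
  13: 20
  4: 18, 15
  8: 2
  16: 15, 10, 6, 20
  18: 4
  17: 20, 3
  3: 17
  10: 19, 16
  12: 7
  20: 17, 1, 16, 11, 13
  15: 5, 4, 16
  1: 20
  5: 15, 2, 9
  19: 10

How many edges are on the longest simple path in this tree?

9

BFS from 12 reaches 21 last, at distance 9; BFS from 21 confirms no node is farther.
Path: 12 - 7 - 9 - 5 - 15 - 16 - 20 - 11 - 14 - 21.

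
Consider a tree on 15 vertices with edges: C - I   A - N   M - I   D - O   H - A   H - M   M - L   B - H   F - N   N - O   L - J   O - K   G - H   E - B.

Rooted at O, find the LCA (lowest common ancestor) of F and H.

N

Path F→root: F N O; path H→root: H A N O.
First common node: N.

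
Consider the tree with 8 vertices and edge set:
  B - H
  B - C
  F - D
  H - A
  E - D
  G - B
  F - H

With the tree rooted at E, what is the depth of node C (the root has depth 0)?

Climbing from C to the root: C → B → H → F → D → E. That's 5 steps.

5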